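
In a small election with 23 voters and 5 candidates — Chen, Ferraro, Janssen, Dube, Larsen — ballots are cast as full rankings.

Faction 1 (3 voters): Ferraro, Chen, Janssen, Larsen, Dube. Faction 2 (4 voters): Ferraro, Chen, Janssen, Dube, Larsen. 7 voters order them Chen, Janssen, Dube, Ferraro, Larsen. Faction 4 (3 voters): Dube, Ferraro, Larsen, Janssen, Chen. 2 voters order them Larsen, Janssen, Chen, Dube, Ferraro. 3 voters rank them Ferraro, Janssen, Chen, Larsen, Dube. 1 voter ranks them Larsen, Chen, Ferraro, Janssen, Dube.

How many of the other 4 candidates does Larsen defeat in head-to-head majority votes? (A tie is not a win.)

Larsen against each rival (23 voters):
Larsen vs Chen: 6 to 17, Chen.
Larsen vs Ferraro: Larsen preferred on 2+1 = 3 ballots; Ferraro wins 20–3.
Larsen vs Janssen: Janssen wins 17–6.
Larsen vs Dube: Dube wins 14–9.
Larsen beats no one; loses to Chen, Ferraro, Janssen, Dube — 0 pairwise wins.

0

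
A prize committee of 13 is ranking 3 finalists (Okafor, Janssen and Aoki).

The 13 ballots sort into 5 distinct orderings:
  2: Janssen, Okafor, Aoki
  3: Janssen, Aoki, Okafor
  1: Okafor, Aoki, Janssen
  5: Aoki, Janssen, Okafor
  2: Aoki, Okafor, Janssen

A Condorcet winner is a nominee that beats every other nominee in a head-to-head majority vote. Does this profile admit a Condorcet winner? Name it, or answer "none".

Head-to-head results (13 jurors):
Okafor vs Janssen: Janssen wins 10–3.
Okafor vs Aoki: 2+1 = 3 for Okafor, 10 for Aoki — Aoki by 10–3.
Janssen vs Aoki: Janssen preferred on 2+3 = 5 ballots; Aoki wins 8–5.
Aoki beats each of Okafor, Janssen — Aoki is the Condorcet winner.

Aoki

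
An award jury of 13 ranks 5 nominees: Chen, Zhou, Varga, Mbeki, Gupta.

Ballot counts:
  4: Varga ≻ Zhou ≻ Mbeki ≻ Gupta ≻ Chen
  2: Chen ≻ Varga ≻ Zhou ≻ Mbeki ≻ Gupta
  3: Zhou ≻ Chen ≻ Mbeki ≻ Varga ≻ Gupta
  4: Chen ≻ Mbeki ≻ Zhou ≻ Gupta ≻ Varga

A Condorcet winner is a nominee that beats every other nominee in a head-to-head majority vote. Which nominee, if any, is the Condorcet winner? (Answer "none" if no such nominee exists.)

Head-to-head results (13 jurors):
Chen vs Zhou: Zhou wins 7–6.
Chen–Varga: Chen 9–4.
Chen vs Mbeki: Chen wins 9–4.
Chen vs Gupta: Chen, 9–4.
Zhou–Varga: Zhou 7–6.
Zhou–Mbeki: Zhou 9–4.
Zhou vs Gupta: Zhou, 13–0.
Varga–Mbeki: Mbeki 7–6.
Varga vs Gupta: Varga, 9–4.
Mbeki vs Gupta: Mbeki, 13–0.
Zhou defeats every rival head-to-head and is the Condorcet winner.

Zhou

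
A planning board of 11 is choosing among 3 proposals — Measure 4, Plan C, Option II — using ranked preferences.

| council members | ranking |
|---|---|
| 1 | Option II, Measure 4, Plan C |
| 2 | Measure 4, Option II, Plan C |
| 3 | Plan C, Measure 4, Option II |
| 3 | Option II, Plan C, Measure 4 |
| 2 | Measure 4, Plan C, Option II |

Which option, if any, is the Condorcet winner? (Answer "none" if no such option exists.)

none

Check each pair by majority over 11 ballots:
Measure 4 vs Plan C: Plan C wins 6–5.
Measure 4 vs Option II: 7 to 4, Measure 4.
Plan C vs Option II: Plan C preferred on 3+2 = 5 ballots; Option II wins 6–5.
No option is unbeaten: Measure 4 loses to Plan C; Plan C loses to Option II; Option II loses to Measure 4. In particular Measure 4 → Option II → Plan C → Measure 4 is a majority cycle — no Condorcet winner exists.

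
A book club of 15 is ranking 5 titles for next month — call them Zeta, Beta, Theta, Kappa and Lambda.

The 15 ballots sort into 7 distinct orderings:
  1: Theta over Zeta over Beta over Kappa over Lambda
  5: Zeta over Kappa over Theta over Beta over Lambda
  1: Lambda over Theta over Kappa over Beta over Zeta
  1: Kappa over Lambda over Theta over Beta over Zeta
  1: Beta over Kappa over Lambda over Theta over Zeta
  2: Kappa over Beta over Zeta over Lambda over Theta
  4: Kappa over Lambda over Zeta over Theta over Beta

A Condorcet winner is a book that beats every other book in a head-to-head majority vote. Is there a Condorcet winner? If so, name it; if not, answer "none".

Kappa

Check each pair by majority over 15 ballots:
Zeta vs Beta: 10 to 5, Zeta.
Zeta vs Theta: Zeta preferred on 5+2+4 = 11 ballots; Zeta wins 11–4.
Zeta vs Kappa: Zeta preferred on 1+5 = 6 ballots; Kappa wins 9–6.
Zeta vs Lambda: 8 to 7, Zeta.
Beta vs Theta: 1+2 = 3 for Beta, 12 for Theta — Theta by 12–3.
Beta vs Kappa: 2 to 13, Kappa.
Beta vs Lambda: 9 to 6, Beta.
Theta vs Kappa: Theta preferred on 1+1 = 2 ballots; Kappa wins 13–2.
Theta vs Lambda: Theta preferred on 1+5 = 6 ballots; Lambda wins 9–6.
Kappa vs Lambda: 14 to 1, Kappa.
Only Kappa has no losses; Kappa is the Condorcet winner.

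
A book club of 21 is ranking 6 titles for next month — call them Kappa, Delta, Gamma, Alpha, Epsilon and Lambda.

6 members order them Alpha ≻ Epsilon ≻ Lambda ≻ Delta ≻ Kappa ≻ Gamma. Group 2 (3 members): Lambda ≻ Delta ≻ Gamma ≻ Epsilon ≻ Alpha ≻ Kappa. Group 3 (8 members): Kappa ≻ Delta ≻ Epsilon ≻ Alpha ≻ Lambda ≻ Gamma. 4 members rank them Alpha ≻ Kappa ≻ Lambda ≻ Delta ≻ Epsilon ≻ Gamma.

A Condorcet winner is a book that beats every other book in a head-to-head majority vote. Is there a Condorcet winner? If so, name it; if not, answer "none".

Pairwise majorities:
Kappa vs Delta: Kappa is ranked higher on 8+4 = 12 ballots, Delta on 9. Kappa wins 12–9.
Kappa vs Gamma: Kappa preferred on 6+8+4 = 18 ballots; Kappa wins 18–3.
Kappa vs Alpha: Kappa is ranked higher on 8 ballots, Alpha on 13. Alpha wins 13–8.
Kappa vs Epsilon: Kappa preferred on 8+4 = 12 ballots; Kappa wins 12–9.
Kappa vs Lambda: Kappa preferred on 8+4 = 12 ballots; Kappa wins 12–9.
Delta vs Gamma: Delta is ranked higher on 6+3+8+4 = 21 ballots, Gamma on 0. Delta wins 21–0.
Delta vs Alpha: 11 to 10, Delta.
Delta vs Epsilon: Delta is ranked higher on 3+8+4 = 15 ballots, Epsilon on 6. Delta wins 15–6.
Delta vs Lambda: 8 for Delta, 13 for Lambda — Lambda by 13–8.
Gamma vs Alpha: 3 for Gamma, 18 for Alpha — Alpha by 18–3.
Gamma vs Epsilon: 3 to 18, Epsilon.
Gamma vs Lambda: 0 for Gamma, 21 for Lambda — Lambda by 21–0.
Alpha vs Epsilon: 6+4 = 10 for Alpha, 11 for Epsilon — Epsilon by 11–10.
Alpha vs Lambda: Alpha preferred on 6+8+4 = 18 ballots; Alpha wins 18–3.
Epsilon vs Lambda: Epsilon is ranked higher on 6+8 = 14 ballots, Lambda on 7. Epsilon wins 14–7.
Every book loses at least once (Kappa loses to Alpha; Delta loses to Kappa; Gamma loses to Kappa; Alpha loses to Delta; Epsilon loses to Kappa; Lambda loses to Kappa). The majority relation contains the cycle Kappa > Delta > Alpha > Kappa, so there is no Condorcet winner.

none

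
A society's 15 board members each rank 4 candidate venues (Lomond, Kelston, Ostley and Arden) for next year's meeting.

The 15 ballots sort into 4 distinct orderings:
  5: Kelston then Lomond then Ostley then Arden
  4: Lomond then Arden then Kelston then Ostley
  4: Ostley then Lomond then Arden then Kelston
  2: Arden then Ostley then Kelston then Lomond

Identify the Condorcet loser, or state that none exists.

none

Head-to-head results (15 organisers):
Lomond vs Kelston: Lomond, 8–7.
Lomond vs Ostley: 5+4 = 9 for Lomond, 6 for Ostley — Lomond by 9–6.
Lomond–Arden: Lomond 13–2.
Kelston vs Ostley: Kelston is ranked higher on 5+4 = 9 ballots, Ostley on 6. Kelston wins 9–6.
Kelston vs Arden: Arden wins 10–5.
Ostley vs Arden: Ostley wins 9–6.
Every city wins at least one matchup (Lomond beats Kelston; Kelston beats Ostley; Ostley beats Arden; Arden beats Kelston), so there is no Condorcet loser.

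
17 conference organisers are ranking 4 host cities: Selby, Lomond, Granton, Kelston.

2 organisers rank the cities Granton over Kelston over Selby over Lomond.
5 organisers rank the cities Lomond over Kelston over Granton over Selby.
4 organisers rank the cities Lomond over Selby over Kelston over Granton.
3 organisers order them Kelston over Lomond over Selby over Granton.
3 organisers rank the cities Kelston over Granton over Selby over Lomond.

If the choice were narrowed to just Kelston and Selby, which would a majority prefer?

Ballots ranking Kelston above Selby: 2 + 5 + 3 + 3 = 13.
Ballots ranking Selby above Kelston: 17 − 13 = 4.
Kelston wins the head-to-head 13–4.

Kelston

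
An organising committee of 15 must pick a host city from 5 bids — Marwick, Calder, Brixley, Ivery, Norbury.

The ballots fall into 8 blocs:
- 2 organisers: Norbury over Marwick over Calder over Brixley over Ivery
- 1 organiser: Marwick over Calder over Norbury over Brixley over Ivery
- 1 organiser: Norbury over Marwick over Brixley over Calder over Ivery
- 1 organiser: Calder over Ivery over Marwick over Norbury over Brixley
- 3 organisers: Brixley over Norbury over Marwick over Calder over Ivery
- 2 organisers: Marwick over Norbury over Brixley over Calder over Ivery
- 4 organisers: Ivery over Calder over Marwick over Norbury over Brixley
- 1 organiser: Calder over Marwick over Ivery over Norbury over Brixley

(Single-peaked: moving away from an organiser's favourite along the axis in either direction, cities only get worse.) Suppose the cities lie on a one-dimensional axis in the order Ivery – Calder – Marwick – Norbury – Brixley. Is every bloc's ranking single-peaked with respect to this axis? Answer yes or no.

Axis positions: Ivery=1, Calder=2, Marwick=3, Norbury=4, Brixley=5.
Bloc 1 (peak Norbury at position 4): ranking walks positions 4-3-2-5-1, expanding outward from the peak — single-peaked.
Bloc 2 (peak Marwick at position 3): ranking walks positions 3-2-4-5-1, expanding outward from the peak — single-peaked.
Bloc 3 (peak Norbury at position 4): ranking walks positions 4-3-5-2-1, expanding outward from the peak — single-peaked.
Bloc 4 (peak Calder at position 2): ranking walks positions 2-1-3-4-5, expanding outward from the peak — single-peaked.
Bloc 5 (peak Brixley at position 5): ranking walks positions 5-4-3-2-1, expanding outward from the peak — single-peaked.
Bloc 6 (peak Marwick at position 3): ranking walks positions 3-4-5-2-1, expanding outward from the peak — single-peaked.
Bloc 7 (peak Ivery at position 1): ranking walks positions 1-2-3-4-5, expanding outward from the peak — single-peaked.
Bloc 8 (peak Calder at position 2): ranking walks positions 2-3-1-4-5, expanding outward from the peak — single-peaked.
Every ranking is single-peaked on this axis.

yes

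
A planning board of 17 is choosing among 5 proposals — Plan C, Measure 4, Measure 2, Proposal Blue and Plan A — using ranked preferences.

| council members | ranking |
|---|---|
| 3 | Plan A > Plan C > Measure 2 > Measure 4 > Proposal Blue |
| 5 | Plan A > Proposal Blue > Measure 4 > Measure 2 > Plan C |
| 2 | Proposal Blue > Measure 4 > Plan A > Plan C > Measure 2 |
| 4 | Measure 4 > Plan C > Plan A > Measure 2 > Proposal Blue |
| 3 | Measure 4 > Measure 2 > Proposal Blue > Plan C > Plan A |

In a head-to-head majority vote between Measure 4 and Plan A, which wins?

Measure 4

Ballots ranking Measure 4 above Plan A: 2 + 4 + 3 = 9.
Ballots ranking Plan A above Measure 4: 17 − 9 = 8.
Measure 4 wins the head-to-head 9–8.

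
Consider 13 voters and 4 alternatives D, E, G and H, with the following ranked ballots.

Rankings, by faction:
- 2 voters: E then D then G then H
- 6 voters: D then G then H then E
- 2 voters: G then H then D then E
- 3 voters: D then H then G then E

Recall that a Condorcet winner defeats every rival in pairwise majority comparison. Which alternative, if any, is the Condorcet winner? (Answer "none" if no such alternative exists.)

Head-to-head results (13 voters):
D vs E: 11 to 2, D.
D–G: D 11–2.
D vs H: D wins 11–2.
E vs G: G wins 11–2.
E–H: H 11–2.
G vs H: G, 10–3.
D wins every pairwise contest, so D is the Condorcet winner.

D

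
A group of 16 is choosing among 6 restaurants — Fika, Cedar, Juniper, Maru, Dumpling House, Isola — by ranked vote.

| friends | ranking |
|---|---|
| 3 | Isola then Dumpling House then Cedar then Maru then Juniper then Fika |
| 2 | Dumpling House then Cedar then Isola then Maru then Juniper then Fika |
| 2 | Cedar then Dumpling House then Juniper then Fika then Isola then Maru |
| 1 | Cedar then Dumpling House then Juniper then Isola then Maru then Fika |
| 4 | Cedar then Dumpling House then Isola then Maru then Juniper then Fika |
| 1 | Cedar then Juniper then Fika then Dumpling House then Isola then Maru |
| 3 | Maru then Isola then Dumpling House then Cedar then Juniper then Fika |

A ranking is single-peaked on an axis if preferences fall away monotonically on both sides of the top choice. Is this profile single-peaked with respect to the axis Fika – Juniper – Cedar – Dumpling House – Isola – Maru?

yes

Axis positions: Fika=1, Juniper=2, Cedar=3, Dumpling House=4, Isola=5, Maru=6.
Type 1 (peak Isola at position 5): ranking walks positions 5-4-3-6-2-1, expanding outward from the peak — single-peaked.
Type 2 (peak Dumpling House at position 4): ranking walks positions 4-3-5-6-2-1, expanding outward from the peak — single-peaked.
Type 3 (peak Cedar at position 3): ranking walks positions 3-4-2-1-5-6, expanding outward from the peak — single-peaked.
Type 4 (peak Cedar at position 3): ranking walks positions 3-4-2-5-6-1, expanding outward from the peak — single-peaked.
Type 5 (peak Cedar at position 3): ranking walks positions 3-4-5-6-2-1, expanding outward from the peak — single-peaked.
Type 6 (peak Cedar at position 3): ranking walks positions 3-2-1-4-5-6, expanding outward from the peak — single-peaked.
Type 7 (peak Maru at position 6): ranking walks positions 6-5-4-3-2-1, expanding outward from the peak — single-peaked.
Every ranking is single-peaked on this axis.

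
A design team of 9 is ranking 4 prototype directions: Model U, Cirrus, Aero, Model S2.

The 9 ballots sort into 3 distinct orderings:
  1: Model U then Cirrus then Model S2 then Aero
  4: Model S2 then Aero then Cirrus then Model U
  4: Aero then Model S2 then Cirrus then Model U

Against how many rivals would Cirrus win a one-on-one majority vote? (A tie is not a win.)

1

Cirrus against each rival (9 engineers):
Cirrus vs Model U: 4+4 = 8 for Cirrus, 1 for Model U — Cirrus by 8–1.
Cirrus vs Aero: 1 to 8, Aero.
Cirrus vs Model S2: Model S2 wins 8–1.
Cirrus beats Model U; loses to Aero, Model S2 — 1 pairwise win.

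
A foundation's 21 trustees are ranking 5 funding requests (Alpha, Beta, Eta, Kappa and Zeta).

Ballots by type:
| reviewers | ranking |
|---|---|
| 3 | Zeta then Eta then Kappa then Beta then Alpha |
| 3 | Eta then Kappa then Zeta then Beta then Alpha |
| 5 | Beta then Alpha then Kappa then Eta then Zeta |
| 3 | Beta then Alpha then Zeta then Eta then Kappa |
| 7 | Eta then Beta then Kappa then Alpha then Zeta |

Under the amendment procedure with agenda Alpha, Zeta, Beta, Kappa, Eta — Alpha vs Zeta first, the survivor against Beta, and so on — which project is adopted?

Round 1: Alpha vs Zeta — 15–6, Alpha advances.
Round 2: Alpha vs Beta — 0–21, Beta advances.
Round 3: Beta vs Kappa — 15–6, Beta advances.
Round 4: Beta vs Eta — 8–13, Eta advances.
The agenda winner is Eta.

Eta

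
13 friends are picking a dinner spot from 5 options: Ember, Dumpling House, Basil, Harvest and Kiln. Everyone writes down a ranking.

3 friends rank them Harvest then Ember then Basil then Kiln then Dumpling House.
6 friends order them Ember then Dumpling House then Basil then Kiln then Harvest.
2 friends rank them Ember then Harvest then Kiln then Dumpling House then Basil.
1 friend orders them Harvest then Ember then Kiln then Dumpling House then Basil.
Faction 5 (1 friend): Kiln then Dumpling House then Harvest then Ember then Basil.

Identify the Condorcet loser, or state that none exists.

none

Head-to-head results (13 friends):
Ember vs Dumpling House: Ember wins 12–1.
Ember vs Basil: 3+6+2+1+1 = 13 for Ember, 0 for Basil — Ember by 13–0.
Ember vs Harvest: 6+2 = 8 for Ember, 5 for Harvest — Ember by 8–5.
Ember vs Kiln: 3+6+2+1 = 12 for Ember, 1 for Kiln — Ember by 12–1.
Dumpling House vs Basil: 10 to 3, Dumpling House.
Dumpling House vs Harvest: Dumpling House preferred on 6+1 = 7 ballots; Dumpling House wins 7–6.
Dumpling House–Kiln: Kiln 7–6.
Basil vs Harvest: Basil preferred on 6 ballots; Harvest wins 7–6.
Basil vs Kiln: 3+6 = 9 for Basil, 4 for Kiln — Basil by 9–4.
Harvest vs Kiln: Kiln, 7–6.
No restaurant is winless: Ember beats Dumpling House; Dumpling House beats Basil; Basil beats Kiln; Harvest beats Basil; Kiln beats Dumpling House. There is no Condorcet loser.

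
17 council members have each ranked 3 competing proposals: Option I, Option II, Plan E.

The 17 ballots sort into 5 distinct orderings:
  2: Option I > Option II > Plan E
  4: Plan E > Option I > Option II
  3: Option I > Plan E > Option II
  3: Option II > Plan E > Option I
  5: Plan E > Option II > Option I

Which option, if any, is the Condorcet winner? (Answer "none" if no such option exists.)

Head-to-head results (17 council members):
Option I vs Option II: Option I is ranked higher on 2+4+3 = 9 ballots, Option II on 8. Option I wins 9–8.
Option I vs Plan E: Option I is ranked higher on 2+3 = 5 ballots, Plan E on 12. Plan E wins 12–5.
Option II vs Plan E: 2+3 = 5 for Option II, 12 for Plan E — Plan E by 12–5.
Plan E defeats every rival head-to-head and is the Condorcet winner.

Plan E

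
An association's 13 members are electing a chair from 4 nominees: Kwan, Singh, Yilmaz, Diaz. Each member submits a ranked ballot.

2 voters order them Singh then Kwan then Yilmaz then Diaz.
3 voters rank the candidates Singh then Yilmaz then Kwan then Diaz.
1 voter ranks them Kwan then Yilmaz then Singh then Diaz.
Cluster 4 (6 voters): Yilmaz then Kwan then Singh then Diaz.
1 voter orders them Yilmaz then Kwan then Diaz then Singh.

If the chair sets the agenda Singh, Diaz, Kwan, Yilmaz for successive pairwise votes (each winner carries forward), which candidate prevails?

Yilmaz

Round 1: Singh vs Diaz — 12–1, Singh advances.
Round 2: Singh vs Kwan — 5–8, Kwan advances.
Round 3: Kwan vs Yilmaz — 3–10, Yilmaz advances.
The agenda winner is Yilmaz.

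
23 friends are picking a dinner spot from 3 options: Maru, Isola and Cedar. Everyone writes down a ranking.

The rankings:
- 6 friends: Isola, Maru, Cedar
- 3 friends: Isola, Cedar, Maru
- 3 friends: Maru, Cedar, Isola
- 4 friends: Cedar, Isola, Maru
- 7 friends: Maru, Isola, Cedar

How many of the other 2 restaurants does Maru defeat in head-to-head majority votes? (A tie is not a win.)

Maru against each rival (23 friends):
Maru vs Isola: Isola wins 13–10.
Maru vs Cedar: Maru is ranked higher on 6+3+7 = 16 ballots, Cedar on 7. Maru wins 16–7.
Maru beats Cedar; loses to Isola — 1 pairwise win.

1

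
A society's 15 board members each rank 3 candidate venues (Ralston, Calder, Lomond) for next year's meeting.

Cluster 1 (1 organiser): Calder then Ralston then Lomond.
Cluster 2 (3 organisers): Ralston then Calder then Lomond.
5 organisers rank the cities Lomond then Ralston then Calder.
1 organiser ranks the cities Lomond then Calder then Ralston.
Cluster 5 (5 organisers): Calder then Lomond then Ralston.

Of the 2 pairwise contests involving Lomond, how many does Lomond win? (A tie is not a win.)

1

Lomond against each rival (15 organisers):
Lomond–Ralston: Lomond 11–4.
Lomond vs Calder: Lomond is ranked higher on 5+1 = 6 ballots, Calder on 9. Calder wins 9–6.
Lomond beats Ralston; loses to Calder — 1 pairwise win.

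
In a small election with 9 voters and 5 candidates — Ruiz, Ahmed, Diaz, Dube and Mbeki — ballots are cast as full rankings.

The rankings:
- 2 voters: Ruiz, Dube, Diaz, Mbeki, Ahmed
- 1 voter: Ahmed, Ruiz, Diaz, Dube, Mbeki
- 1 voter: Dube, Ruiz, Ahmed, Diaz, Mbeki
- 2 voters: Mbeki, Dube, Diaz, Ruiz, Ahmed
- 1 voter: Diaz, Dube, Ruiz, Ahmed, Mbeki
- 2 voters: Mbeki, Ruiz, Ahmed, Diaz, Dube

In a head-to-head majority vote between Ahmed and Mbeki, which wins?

Mbeki

Ballots ranking Ahmed above Mbeki: 1 + 1 + 1 = 3.
Ballots ranking Mbeki above Ahmed: 9 − 3 = 6.
Mbeki wins the head-to-head 6–3.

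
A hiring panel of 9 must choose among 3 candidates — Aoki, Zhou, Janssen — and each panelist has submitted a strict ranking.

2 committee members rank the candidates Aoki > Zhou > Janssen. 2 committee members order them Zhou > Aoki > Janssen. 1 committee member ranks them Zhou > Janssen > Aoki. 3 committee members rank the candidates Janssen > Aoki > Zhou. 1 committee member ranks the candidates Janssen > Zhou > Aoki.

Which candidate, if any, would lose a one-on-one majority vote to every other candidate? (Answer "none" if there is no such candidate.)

none

Head-to-head results (9 committee members):
Aoki vs Zhou: Aoki wins 5–4.
Aoki vs Janssen: Aoki is ranked higher on 2+2 = 4 ballots, Janssen on 5. Janssen wins 5–4.
Zhou vs Janssen: 5 to 4, Zhou.
Each candidate has at least one pairwise win (Aoki beats Zhou; Zhou beats Janssen; Janssen beats Aoki) — no Condorcet loser.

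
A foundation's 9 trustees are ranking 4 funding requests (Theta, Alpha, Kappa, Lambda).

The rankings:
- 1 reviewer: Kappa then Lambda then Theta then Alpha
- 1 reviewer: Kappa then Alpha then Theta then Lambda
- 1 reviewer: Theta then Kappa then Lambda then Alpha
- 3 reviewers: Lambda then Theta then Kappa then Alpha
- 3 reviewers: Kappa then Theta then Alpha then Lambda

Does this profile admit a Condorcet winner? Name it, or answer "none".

Kappa

Head-to-head results (9 reviewers):
Theta vs Alpha: Theta wins 8–1.
Theta vs Kappa: Kappa, 5–4.
Theta vs Lambda: Theta wins 5–4.
Alpha–Kappa: Kappa 9–0.
Alpha vs Lambda: Lambda, 5–4.
Kappa vs Lambda: Kappa wins 6–3.
Kappa defeats every rival head-to-head and is the Condorcet winner.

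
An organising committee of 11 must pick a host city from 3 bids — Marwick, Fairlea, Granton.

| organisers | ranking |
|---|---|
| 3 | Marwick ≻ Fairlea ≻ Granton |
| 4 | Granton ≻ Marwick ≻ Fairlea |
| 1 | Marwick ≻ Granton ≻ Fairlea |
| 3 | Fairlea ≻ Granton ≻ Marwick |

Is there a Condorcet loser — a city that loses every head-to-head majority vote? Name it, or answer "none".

Head-to-head results (11 organisers):
Marwick vs Fairlea: Marwick is ranked higher on 3+4+1 = 8 ballots, Fairlea on 3. Marwick wins 8–3.
Marwick vs Granton: Granton, 7–4.
Fairlea vs Granton: 6 to 5, Fairlea.
Every city wins at least one matchup (Marwick beats Fairlea; Fairlea beats Granton; Granton beats Marwick), so there is no Condorcet loser.

none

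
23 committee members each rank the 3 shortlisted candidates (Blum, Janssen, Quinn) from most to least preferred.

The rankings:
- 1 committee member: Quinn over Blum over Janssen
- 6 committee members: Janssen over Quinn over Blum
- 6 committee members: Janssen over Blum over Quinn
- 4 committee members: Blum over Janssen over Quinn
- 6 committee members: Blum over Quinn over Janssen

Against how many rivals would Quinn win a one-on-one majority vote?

Quinn against each rival (23 committee members):
Quinn vs Blum: Quinn is ranked higher on 1+6 = 7 ballots, Blum on 16. Blum wins 16–7.
Quinn vs Janssen: Quinn is ranked higher on 1+6 = 7 ballots, Janssen on 16. Janssen wins 16–7.
Quinn beats no one; loses to Blum, Janssen — 0 pairwise wins.

0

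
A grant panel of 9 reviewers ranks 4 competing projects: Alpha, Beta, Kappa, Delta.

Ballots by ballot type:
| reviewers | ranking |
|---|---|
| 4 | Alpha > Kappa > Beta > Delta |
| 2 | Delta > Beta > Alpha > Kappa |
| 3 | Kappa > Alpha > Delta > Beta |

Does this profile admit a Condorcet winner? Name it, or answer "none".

Check each pair by majority over 9 ballots:
Alpha vs Beta: 4+3 = 7 for Alpha, 2 for Beta — Alpha by 7–2.
Alpha vs Kappa: Alpha is ranked higher on 4+2 = 6 ballots, Kappa on 3. Alpha wins 6–3.
Alpha vs Delta: 4+3 = 7 for Alpha, 2 for Delta — Alpha by 7–2.
Beta vs Kappa: 2 for Beta, 7 for Kappa — Kappa by 7–2.
Beta vs Delta: Beta is ranked higher on 4 ballots, Delta on 5. Delta wins 5–4.
Kappa vs Delta: 4+3 = 7 for Kappa, 2 for Delta — Kappa by 7–2.
Alpha defeats every rival head-to-head and is the Condorcet winner.

Alpha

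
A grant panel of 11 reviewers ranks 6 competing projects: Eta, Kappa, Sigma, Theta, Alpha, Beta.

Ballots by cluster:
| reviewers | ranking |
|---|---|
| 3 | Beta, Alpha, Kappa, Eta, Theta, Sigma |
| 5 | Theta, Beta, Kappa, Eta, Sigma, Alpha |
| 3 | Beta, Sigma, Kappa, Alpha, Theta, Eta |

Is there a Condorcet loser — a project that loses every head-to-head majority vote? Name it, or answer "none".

Head-to-head results (11 reviewers):
Eta vs Kappa: 0 for Eta, 11 for Kappa — Kappa by 11–0.
Eta vs Sigma: Eta, 8–3.
Eta vs Theta: Theta wins 8–3.
Eta vs Alpha: 5 for Eta, 6 for Alpha — Alpha by 6–5.
Eta vs Beta: Beta, 11–0.
Kappa vs Sigma: Kappa wins 8–3.
Kappa vs Theta: Kappa wins 6–5.
Kappa vs Alpha: Kappa wins 8–3.
Kappa vs Beta: Kappa preferred on 0 ballots; Beta wins 11–0.
Sigma vs Theta: Theta, 8–3.
Sigma vs Alpha: Sigma, 8–3.
Sigma vs Beta: 0 to 11, Beta.
Theta vs Alpha: Alpha wins 6–5.
Theta vs Beta: Beta, 6–5.
Alpha vs Beta: Beta wins 11–0.
Each project has at least one pairwise win (Eta beats Sigma; Kappa beats Eta; Sigma beats Alpha; Theta beats Eta; Alpha beats Eta; Beta beats Eta) — no Condorcet loser.

none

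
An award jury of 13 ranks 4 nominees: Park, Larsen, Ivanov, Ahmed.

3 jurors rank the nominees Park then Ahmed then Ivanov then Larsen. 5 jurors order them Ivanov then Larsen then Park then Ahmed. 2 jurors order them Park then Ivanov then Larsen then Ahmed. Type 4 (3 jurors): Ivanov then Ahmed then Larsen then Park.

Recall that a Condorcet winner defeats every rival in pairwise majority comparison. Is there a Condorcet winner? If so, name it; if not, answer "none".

Pairwise majorities:
Park vs Larsen: 5 to 8, Larsen.
Park vs Ivanov: Park preferred on 3+2 = 5 ballots; Ivanov wins 8–5.
Park vs Ahmed: Park is ranked higher on 3+5+2 = 10 ballots, Ahmed on 3. Park wins 10–3.
Larsen vs Ivanov: 0 for Larsen, 13 for Ivanov — Ivanov by 13–0.
Larsen vs Ahmed: 5+2 = 7 for Larsen, 6 for Ahmed — Larsen by 7–6.
Ivanov vs Ahmed: 5+2+3 = 10 for Ivanov, 3 for Ahmed — Ivanov by 10–3.
Ivanov wins every pairwise contest, so Ivanov is the Condorcet winner.

Ivanov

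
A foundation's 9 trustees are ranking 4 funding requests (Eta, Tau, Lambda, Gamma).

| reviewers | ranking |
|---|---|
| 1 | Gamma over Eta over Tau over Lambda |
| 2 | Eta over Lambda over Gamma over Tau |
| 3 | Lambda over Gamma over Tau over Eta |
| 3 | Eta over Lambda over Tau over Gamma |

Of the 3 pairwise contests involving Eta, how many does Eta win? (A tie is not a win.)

Eta against each rival (9 reviewers):
Eta–Tau: Eta 6–3.
Eta vs Lambda: Eta wins 6–3.
Eta vs Gamma: 2+3 = 5 for Eta, 4 for Gamma — Eta by 5–4.
Eta beats Tau, Lambda, Gamma — 3 pairwise wins.

3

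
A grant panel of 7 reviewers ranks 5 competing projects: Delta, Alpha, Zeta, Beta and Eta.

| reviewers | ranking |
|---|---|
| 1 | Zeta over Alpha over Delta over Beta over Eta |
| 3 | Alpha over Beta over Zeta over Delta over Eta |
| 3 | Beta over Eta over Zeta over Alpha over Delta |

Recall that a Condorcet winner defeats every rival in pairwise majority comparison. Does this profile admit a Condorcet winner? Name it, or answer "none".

none

Check each pair by majority over 7 ballots:
Delta vs Alpha: Delta is ranked higher on 0 ballots, Alpha on 7. Alpha wins 7–0.
Delta vs Zeta: Delta is ranked higher on 0 ballots, Zeta on 7. Zeta wins 7–0.
Delta vs Beta: Delta is ranked higher on 1 ballot, Beta on 6. Beta wins 6–1.
Delta vs Eta: Delta preferred on 1+3 = 4 ballots; Delta wins 4–3.
Alpha vs Zeta: Alpha preferred on 3 ballots; Zeta wins 4–3.
Alpha vs Beta: 1+3 = 4 for Alpha, 3 for Beta — Alpha by 4–3.
Alpha vs Eta: Alpha is ranked higher on 1+3 = 4 ballots, Eta on 3. Alpha wins 4–3.
Zeta vs Beta: 1 to 6, Beta.
Zeta vs Eta: 4 to 3, Zeta.
Beta vs Eta: 7 to 0, Beta.
No project is unbeaten: Delta loses to Alpha; Alpha loses to Zeta; Zeta loses to Beta; Beta loses to Alpha; Eta loses to Delta. In particular Alpha beats Beta beats Zeta beats Alpha is a majority cycle — no Condorcet winner exists.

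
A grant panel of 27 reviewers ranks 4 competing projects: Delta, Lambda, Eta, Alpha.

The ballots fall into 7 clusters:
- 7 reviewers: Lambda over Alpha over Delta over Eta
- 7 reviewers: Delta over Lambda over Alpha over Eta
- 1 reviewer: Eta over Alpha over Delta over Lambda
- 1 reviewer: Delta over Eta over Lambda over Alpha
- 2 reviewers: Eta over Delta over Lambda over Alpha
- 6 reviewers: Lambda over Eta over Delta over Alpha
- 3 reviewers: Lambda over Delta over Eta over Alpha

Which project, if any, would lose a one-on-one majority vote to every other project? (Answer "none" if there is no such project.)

Eta

Head-to-head results (27 reviewers):
Delta vs Lambda: Lambda wins 16–11.
Delta vs Eta: 7+7+1+3 = 18 for Delta, 9 for Eta — Delta by 18–9.
Delta vs Alpha: 7+1+2+6+3 = 19 for Delta, 8 for Alpha — Delta by 19–8.
Lambda vs Eta: Lambda preferred on 7+7+6+3 = 23 ballots; Lambda wins 23–4.
Lambda vs Alpha: 7+7+1+2+6+3 = 26 for Lambda, 1 for Alpha — Lambda by 26–1.
Eta vs Alpha: 1+1+2+6+3 = 13 for Eta, 14 for Alpha — Alpha by 14–13.
Eta loses to every other project — it is the Condorcet loser.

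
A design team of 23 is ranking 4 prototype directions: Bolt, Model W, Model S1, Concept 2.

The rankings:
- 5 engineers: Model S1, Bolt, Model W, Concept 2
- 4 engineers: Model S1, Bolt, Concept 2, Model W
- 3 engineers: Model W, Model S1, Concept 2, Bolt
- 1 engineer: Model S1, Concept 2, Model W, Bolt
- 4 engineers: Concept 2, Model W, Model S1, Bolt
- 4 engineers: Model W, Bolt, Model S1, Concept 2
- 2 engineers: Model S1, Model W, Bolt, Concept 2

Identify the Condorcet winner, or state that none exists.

Head-to-head results (23 engineers):
Bolt–Model W: Model W 14–9.
Bolt vs Model S1: 4 to 19, Model S1.
Bolt vs Concept 2: Bolt, 15–8.
Model W–Model S1: Model S1 12–11.
Model W vs Concept 2: Model W preferred on 5+3+4+2 = 14 ballots; Model W wins 14–9.
Model S1 vs Concept 2: Model S1, 19–4.
Model S1 beats each of Bolt, Model W, Concept 2 — Model S1 is the Condorcet winner.

Model S1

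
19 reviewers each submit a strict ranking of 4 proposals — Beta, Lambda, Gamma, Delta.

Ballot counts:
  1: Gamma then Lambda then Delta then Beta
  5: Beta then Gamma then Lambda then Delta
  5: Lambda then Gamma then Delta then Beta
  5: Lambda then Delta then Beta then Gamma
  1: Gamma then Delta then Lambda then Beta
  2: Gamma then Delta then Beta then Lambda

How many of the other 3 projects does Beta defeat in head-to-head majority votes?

1

Beta against each rival (19 reviewers):
Beta–Lambda: Lambda 12–7.
Beta vs Gamma: 5+5 = 10 for Beta, 9 for Gamma — Beta by 10–9.
Beta vs Delta: Delta, 14–5.
Beta beats Gamma; loses to Lambda, Delta — 1 pairwise win.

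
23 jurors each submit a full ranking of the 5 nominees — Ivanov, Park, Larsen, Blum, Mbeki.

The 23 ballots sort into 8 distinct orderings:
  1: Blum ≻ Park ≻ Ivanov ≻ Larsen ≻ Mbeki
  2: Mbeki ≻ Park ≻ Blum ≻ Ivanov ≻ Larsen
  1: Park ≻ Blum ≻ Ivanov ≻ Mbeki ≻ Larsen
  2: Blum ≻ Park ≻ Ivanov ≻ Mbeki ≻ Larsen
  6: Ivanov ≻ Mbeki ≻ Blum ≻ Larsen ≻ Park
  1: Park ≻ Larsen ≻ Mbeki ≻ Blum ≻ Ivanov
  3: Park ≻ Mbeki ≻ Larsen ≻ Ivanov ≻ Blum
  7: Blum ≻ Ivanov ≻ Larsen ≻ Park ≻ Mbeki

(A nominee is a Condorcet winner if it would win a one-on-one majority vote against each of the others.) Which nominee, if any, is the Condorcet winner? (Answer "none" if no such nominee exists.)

none

Pairwise majorities:
Ivanov vs Park: Ivanov preferred on 6+7 = 13 ballots; Ivanov wins 13–10.
Ivanov vs Larsen: Ivanov is ranked higher on 1+2+1+2+6+7 = 19 ballots, Larsen on 4. Ivanov wins 19–4.
Ivanov vs Blum: 9 to 14, Blum.
Ivanov vs Mbeki: 1+1+2+6+7 = 17 for Ivanov, 6 for Mbeki — Ivanov by 17–6.
Park vs Larsen: Park preferred on 1+2+1+2+1+3 = 10 ballots; Larsen wins 13–10.
Park vs Blum: 2+1+1+3 = 7 for Park, 16 for Blum — Blum by 16–7.
Park vs Mbeki: 1+1+2+1+3+7 = 15 for Park, 8 for Mbeki — Park by 15–8.
Larsen vs Blum: 1+3 = 4 for Larsen, 19 for Blum — Blum by 19–4.
Larsen vs Mbeki: 1+1+7 = 9 for Larsen, 14 for Mbeki — Mbeki by 14–9.
Blum vs Mbeki: 11 to 12, Mbeki.
Every nominee loses at least once (Ivanov loses to Blum; Park loses to Ivanov; Larsen loses to Ivanov; Blum loses to Mbeki; Mbeki loses to Ivanov). The majority relation contains the cycle Ivanov > Mbeki > Blum > Ivanov, so there is no Condorcet winner.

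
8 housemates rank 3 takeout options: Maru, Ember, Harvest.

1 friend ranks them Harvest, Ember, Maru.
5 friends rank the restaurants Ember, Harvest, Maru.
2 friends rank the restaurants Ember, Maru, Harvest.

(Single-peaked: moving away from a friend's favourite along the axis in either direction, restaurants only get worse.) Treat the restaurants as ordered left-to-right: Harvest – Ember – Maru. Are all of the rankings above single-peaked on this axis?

Axis positions: Harvest=1, Ember=2, Maru=3.
Type 1 (peak Harvest at position 1): ranking walks positions 1-2-3, expanding outward from the peak — single-peaked.
Type 2 (peak Ember at position 2): ranking walks positions 2-1-3, expanding outward from the peak — single-peaked.
Type 3 (peak Ember at position 2): ranking walks positions 2-3-1, expanding outward from the peak — single-peaked.
Every ranking is single-peaked on this axis.

yes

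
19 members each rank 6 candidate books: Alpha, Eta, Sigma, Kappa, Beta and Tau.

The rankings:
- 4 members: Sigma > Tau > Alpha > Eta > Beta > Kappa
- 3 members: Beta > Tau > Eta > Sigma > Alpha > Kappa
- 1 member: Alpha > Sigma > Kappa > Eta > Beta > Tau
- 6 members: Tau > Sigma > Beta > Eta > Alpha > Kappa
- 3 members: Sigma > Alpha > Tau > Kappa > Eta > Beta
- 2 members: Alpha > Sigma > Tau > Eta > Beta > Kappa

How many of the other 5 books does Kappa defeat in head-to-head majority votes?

Kappa against each rival (19 members):
Kappa–Alpha: Alpha 19–0.
Kappa vs Eta: 1+3 = 4 for Kappa, 15 for Eta — Eta by 15–4.
Kappa vs Sigma: Kappa preferred on 0 ballots; Sigma wins 19–0.
Kappa vs Beta: Kappa preferred on 1+3 = 4 ballots; Beta wins 15–4.
Kappa vs Tau: Tau wins 18–1.
Kappa beats no one; loses to Alpha, Eta, Sigma, Beta, Tau — 0 pairwise wins.

0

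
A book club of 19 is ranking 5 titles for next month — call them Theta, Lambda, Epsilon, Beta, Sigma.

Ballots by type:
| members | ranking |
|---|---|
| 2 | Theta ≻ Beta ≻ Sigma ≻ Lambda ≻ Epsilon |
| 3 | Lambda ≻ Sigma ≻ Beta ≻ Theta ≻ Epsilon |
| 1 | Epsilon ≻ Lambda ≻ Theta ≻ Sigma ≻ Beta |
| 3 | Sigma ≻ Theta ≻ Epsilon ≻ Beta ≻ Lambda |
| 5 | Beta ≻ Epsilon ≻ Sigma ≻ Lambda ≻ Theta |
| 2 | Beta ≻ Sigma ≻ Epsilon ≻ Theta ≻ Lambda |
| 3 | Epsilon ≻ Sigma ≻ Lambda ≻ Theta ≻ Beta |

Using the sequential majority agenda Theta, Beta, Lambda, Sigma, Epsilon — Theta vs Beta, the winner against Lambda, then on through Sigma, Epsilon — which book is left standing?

Round 1: Theta vs Beta — 9–10, Beta advances.
Round 2: Beta vs Lambda — 12–7, Beta advances.
Round 3: Beta vs Sigma — 9–10, Sigma advances.
Round 4: Sigma vs Epsilon — 10–9, Sigma advances.
The agenda winner is Sigma.

Sigma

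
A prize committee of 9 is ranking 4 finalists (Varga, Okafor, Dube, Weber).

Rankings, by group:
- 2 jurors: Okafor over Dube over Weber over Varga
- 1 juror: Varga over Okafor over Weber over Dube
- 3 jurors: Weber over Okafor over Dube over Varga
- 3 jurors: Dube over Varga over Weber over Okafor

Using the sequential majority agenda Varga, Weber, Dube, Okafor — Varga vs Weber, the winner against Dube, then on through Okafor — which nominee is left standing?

Round 1: Varga vs Weber — 4–5, Weber advances.
Round 2: Weber vs Dube — 4–5, Dube advances.
Round 3: Dube vs Okafor — 3–6, Okafor advances.
The agenda winner is Okafor.

Okafor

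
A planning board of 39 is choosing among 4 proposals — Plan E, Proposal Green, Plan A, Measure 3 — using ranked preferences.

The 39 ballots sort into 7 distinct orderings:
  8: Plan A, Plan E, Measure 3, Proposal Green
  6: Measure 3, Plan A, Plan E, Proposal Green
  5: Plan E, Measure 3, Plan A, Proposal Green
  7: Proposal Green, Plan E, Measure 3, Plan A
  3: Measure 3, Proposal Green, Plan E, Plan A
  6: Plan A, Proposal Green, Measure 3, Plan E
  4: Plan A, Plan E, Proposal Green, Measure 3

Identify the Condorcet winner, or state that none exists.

Head-to-head results (39 council members):
Plan E vs Proposal Green: 8+6+5+4 = 23 for Plan E, 16 for Proposal Green — Plan E by 23–16.
Plan E–Plan A: Plan A 24–15.
Plan E vs Measure 3: 24 to 15, Plan E.
Proposal Green–Plan A: Plan A 29–10.
Proposal Green vs Measure 3: Measure 3 wins 22–17.
Plan A vs Measure 3: 8+6+4 = 18 for Plan A, 21 for Measure 3 — Measure 3 by 21–18.
Every option loses at least once (Plan E loses to Plan A; Proposal Green loses to Plan E; Plan A loses to Measure 3; Measure 3 loses to Plan E). The majority relation contains the cycle Plan E → Measure 3 → Plan A → Plan E, so there is no Condorcet winner.

none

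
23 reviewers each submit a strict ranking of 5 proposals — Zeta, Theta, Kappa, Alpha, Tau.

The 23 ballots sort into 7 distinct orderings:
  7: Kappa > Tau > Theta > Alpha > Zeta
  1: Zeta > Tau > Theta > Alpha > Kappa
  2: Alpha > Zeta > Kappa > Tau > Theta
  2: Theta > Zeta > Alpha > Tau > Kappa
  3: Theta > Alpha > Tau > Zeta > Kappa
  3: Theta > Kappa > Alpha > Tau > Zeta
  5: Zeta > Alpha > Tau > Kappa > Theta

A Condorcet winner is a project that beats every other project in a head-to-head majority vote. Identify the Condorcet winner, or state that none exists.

none

Pairwise majorities:
Zeta–Theta: Theta 15–8.
Zeta vs Kappa: Zeta wins 13–10.
Zeta vs Alpha: Alpha wins 15–8.
Zeta–Tau: Tau 13–10.
Theta–Kappa: Kappa 14–9.
Theta vs Alpha: Theta, 16–7.
Theta vs Tau: Tau, 15–8.
Kappa–Alpha: Alpha 13–10.
Kappa–Tau: Kappa 12–11.
Alpha–Tau: Alpha 15–8.
No project is unbeaten: Zeta loses to Theta; Theta loses to Kappa; Kappa loses to Zeta; Alpha loses to Theta; Tau loses to Kappa. In particular Zeta beats Kappa beats Theta beats Zeta is a majority cycle — no Condorcet winner exists.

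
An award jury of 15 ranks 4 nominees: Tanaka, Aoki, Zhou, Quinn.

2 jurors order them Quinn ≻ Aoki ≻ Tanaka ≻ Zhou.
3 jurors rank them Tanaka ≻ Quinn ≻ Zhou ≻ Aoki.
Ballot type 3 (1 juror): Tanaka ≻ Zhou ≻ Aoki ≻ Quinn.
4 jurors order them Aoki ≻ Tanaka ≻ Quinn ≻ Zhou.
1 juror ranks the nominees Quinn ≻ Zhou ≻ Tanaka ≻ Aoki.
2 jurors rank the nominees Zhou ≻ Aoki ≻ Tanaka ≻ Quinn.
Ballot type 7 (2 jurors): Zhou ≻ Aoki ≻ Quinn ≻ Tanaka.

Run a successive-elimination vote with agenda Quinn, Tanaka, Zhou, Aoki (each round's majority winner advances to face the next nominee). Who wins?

Round 1: Quinn vs Tanaka — 5–10, Tanaka advances.
Round 2: Tanaka vs Zhou — 10–5, Tanaka advances.
Round 3: Tanaka vs Aoki — 5–10, Aoki advances.
Aoki survives the agenda.

Aoki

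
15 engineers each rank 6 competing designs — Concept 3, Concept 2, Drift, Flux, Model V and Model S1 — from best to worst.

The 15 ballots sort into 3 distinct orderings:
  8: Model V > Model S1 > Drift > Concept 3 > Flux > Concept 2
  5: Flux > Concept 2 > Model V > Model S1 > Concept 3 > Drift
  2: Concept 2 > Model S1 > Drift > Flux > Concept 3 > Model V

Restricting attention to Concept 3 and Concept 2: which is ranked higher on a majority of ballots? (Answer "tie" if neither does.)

Ballots ranking Concept 3 above Concept 2: 8.
Ballots ranking Concept 2 above Concept 3: 15 − 8 = 7.
Concept 3 wins the head-to-head 8–7.

Concept 3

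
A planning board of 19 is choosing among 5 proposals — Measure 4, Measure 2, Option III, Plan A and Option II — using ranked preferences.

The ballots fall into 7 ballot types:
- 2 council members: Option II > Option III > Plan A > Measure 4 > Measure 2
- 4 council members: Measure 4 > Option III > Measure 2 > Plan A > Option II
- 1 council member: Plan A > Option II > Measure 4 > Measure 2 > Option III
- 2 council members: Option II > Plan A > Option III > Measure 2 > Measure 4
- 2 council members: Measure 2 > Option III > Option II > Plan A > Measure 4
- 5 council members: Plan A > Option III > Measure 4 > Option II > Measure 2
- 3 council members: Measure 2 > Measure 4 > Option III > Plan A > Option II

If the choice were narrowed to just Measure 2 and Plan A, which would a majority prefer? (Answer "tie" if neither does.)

Ballots ranking Measure 2 above Plan A: 4 + 2 + 3 = 9.
Ballots ranking Plan A above Measure 2: 19 − 9 = 10.
Plan A wins the head-to-head 10–9.

Plan A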